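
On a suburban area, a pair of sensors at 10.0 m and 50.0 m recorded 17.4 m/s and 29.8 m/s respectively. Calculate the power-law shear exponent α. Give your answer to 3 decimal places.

Power law: V₂/V₁ = (z₂/z₁)^α ⇒ α = ln(V₂/V₁) / ln(z₂/z₁)
α = ln(29.8/17.4) / ln(50.0/10.0) = ln(1.7126) / ln(5.0000)
  = 0.53804 / 1.60944 = 0.33430

α ≈ 0.334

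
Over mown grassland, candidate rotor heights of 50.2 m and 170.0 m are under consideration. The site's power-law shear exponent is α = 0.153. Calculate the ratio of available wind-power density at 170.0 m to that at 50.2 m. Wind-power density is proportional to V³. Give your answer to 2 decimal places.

1.75

Speed ratio: V_B/V_A = (z_B/z_A)^α = (170.0/50.2)^0.153 = (3.3865)^0.153 = 1.20518
Power-density ratio: P_B/P_A = (V_B/V_A)³ = (1.20518)³ = 1.75046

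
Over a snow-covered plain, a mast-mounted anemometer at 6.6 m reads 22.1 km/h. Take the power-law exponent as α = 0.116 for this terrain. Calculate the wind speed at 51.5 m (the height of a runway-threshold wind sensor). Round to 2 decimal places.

Power-law profile: V₂ = V₁ · (z₂/z₁)^α
V₂ = 22.1 × (51.5/6.6)^0.116 = 22.1 × (7.8030)^0.116
    = 22.1 × 1.2691 = 28.0475 km/h

28.05 km/h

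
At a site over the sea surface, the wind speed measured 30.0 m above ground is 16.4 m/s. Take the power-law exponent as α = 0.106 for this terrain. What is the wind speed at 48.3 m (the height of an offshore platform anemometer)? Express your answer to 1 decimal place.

17.2 m/s

Power-law profile: V₂ = V₁ · (z₂/z₁)^α
V₂ = 16.4 × (48.3/30.0)^0.106 = 16.4 × (1.6100)^0.106
    = 16.4 × 1.0518 = 17.2491 m/s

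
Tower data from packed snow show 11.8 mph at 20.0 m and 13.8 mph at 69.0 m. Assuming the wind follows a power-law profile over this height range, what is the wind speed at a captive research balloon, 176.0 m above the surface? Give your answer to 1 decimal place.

First find α: α = ln(V₂/V₁)/ln(z₂/z₁) = ln(13.8/11.8)/ln(69.0/20.0) = 0.15657/1.23837 = 0.1264
Extrapolate from 69.0 m to 176.0 m: V₃ = 13.8 × (176.0/69.0)^0.1264 = 13.8 × 1.1257 = 15.5344 mph

15.5 mph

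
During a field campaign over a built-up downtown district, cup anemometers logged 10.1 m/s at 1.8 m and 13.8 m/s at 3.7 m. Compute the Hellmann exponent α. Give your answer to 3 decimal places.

Power law: V₂/V₁ = (z₂/z₁)^α ⇒ α = ln(V₂/V₁) / ln(z₂/z₁)
α = ln(13.8/10.1) / ln(3.7/1.8) = ln(1.3663) / ln(2.0556)
  = 0.31213 / 0.72055 = 0.43319

α ≈ 0.433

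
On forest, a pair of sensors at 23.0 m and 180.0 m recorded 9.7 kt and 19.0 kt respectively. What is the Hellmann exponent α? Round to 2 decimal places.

α ≈ 0.33

Power law: V₂/V₁ = (z₂/z₁)^α ⇒ α = ln(V₂/V₁) / ln(z₂/z₁)
α = ln(19.0/9.7) / ln(180.0/23.0) = ln(1.9588) / ln(7.8261)
  = 0.67231 / 2.05746 = 0.32677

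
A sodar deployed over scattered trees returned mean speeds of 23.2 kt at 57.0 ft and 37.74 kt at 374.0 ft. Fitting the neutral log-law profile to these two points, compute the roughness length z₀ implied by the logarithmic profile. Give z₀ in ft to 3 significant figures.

Log law: V(z) ∝ ln(z/z₀). With r = V₁/V₂ = 23.2/37.74 = 0.61473,
r · ln(z₂/z₀) = ln(z₁/z₀) ⇒ ln z₀ = (ln z₁ − r·ln z₂)/(1 − r)
ln z₀ = (4.04305 − 0.61473×5.92426) / 0.38527 = 1.0414
z₀ = exp(1.0414) = 2.833 ft

z₀ ≈ 2.83 ft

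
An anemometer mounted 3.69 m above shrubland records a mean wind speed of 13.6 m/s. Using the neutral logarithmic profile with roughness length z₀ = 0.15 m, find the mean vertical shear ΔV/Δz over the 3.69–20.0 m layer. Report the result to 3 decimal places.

Log law: V₂ = V₁ · ln(z₂/z₀)/ln(z₁/z₀) = 13.6 × 4.8929/3.2027 = 20.7768 m/s
ΔV/Δz = (20.7768 − 13.6)/(20.0 − 3.69) = 7.1768/16.3100 = 0.44002 m/s/m

0.440 m/s/m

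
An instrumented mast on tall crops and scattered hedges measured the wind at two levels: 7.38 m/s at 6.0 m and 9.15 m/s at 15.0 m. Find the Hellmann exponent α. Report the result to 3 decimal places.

α ≈ 0.235

Power law: V₂/V₁ = (z₂/z₁)^α ⇒ α = ln(V₂/V₁) / ln(z₂/z₁)
α = ln(9.15/7.38) / ln(15.0/6.0) = ln(1.2398) / ln(2.5000)
  = 0.21498 / 0.91629 = 0.23462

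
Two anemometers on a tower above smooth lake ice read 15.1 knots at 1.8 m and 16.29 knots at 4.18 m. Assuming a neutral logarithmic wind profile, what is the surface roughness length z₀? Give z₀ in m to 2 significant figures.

Log law: V(z) ∝ ln(z/z₀). With r = V₁/V₂ = 15.1/16.29 = 0.92695,
r · ln(z₂/z₀) = ln(z₁/z₀) ⇒ ln z₀ = (ln z₁ − r·ln z₂)/(1 − r)
ln z₀ = (0.58779 − 0.92695×1.43031) / 0.07305 = -10.1031
z₀ = exp(-10.1031) = 0.00004095 m

z₀ ≈ 0.000041 m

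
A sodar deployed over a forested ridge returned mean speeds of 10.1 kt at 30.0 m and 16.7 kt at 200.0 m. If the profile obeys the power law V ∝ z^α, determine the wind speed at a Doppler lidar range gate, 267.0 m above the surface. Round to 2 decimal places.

18.03 kt

First find α: α = ln(V₂/V₁)/ln(z₂/z₁) = ln(16.7/10.1)/ln(200.0/30.0) = 0.50287/1.89712 = 0.2651
Extrapolate from 200.0 m to 267.0 m: V₃ = 16.7 × (267.0/200.0)^0.2651 = 16.7 × 1.0796 = 18.0293 kt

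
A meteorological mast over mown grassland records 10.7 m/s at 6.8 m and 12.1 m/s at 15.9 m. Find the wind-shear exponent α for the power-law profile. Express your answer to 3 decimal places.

Power law: V₂/V₁ = (z₂/z₁)^α ⇒ α = ln(V₂/V₁) / ln(z₂/z₁)
α = ln(12.1/10.7) / ln(15.9/6.8) = ln(1.1308) / ln(2.3382)
  = 0.12296 / 0.84940 = 0.14476

α ≈ 0.145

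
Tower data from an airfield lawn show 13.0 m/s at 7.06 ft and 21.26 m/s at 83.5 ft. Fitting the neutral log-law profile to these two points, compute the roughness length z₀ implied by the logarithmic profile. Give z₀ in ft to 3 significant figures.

Log law: V(z) ∝ ln(z/z₀). With r = V₁/V₂ = 13.0/21.26 = 0.61148,
r · ln(z₂/z₀) = ln(z₁/z₀) ⇒ ln z₀ = (ln z₁ − r·ln z₂)/(1 − r)
ln z₀ = (1.95445 − 0.61148×4.42485) / 0.38852 = -1.9336
z₀ = exp(-1.9336) = 0.1446 ft

z₀ ≈ 0.145 ft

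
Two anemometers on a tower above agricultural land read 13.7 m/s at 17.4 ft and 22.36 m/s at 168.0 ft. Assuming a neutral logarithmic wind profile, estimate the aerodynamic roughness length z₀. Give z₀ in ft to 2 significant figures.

Log law: V(z) ∝ ln(z/z₀). With r = V₁/V₂ = 13.7/22.36 = 0.61270,
r · ln(z₂/z₀) = ln(z₁/z₀) ⇒ ln z₀ = (ln z₁ − r·ln z₂)/(1 − r)
ln z₀ = (2.85647 − 0.61270×5.12396) / 0.38730 = -0.7307
z₀ = exp(-0.7307) = 0.4816 ft

z₀ ≈ 0.48 ft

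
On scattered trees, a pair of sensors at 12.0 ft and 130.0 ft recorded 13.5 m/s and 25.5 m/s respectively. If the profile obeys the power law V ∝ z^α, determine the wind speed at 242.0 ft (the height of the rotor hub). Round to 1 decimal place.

First find α: α = ln(V₂/V₁)/ln(z₂/z₁) = ln(25.5/13.5)/ln(130.0/12.0) = 0.63599/2.38263 = 0.2669
Extrapolate from 130.0 ft to 242.0 ft: V₃ = 25.5 × (242.0/130.0)^0.2669 = 25.5 × 1.1804 = 30.1007 m/s

30.1 m/s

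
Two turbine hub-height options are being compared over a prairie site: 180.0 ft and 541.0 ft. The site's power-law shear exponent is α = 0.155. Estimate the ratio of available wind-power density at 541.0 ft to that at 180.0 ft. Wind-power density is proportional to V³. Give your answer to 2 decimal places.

1.67

Speed ratio: V_B/V_A = (z_B/z_A)^α = (541.0/180.0)^0.155 = (3.0056)^0.155 = 1.18598
Power-density ratio: P_B/P_A = (V_B/V_A)³ = (1.18598)³ = 1.66815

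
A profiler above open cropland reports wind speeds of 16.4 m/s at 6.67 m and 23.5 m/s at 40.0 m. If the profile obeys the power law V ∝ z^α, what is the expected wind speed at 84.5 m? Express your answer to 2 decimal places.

27.31 m/s

First find α: α = ln(V₂/V₁)/ln(z₂/z₁) = ln(23.5/16.4)/ln(40.0/6.67) = 0.35972/1.79126 = 0.2008
Extrapolate from 40.0 m to 84.5 m: V₃ = 23.5 × (84.5/40.0)^0.2008 = 23.5 × 1.1621 = 27.3082 m/s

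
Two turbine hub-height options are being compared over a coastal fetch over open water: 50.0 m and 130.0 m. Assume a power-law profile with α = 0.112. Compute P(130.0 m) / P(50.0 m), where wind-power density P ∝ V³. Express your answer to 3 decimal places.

1.379

Speed ratio: V_B/V_A = (z_B/z_A)^α = (130.0/50.0)^0.112 = (2.6000)^0.112 = 1.11295
Power-density ratio: P_B/P_A = (V_B/V_A)³ = (1.11295)³ = 1.37858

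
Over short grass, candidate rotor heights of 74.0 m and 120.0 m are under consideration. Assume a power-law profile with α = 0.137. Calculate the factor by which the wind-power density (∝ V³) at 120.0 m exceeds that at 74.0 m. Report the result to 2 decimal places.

1.22

Speed ratio: V_B/V_A = (z_B/z_A)^α = (120.0/74.0)^0.137 = (1.6216)^0.137 = 1.06847
Power-density ratio: P_B/P_A = (V_B/V_A)³ = (1.06847)³ = 1.21980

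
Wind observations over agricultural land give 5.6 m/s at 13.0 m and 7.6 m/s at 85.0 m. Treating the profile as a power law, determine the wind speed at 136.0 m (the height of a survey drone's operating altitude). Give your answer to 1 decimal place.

8.2 m/s

First find α: α = ln(V₂/V₁)/ln(z₂/z₁) = ln(7.6/5.6)/ln(85.0/13.0) = 0.30538/1.87770 = 0.1626
Extrapolate from 85.0 m to 136.0 m: V₃ = 7.6 × (136.0/85.0)^0.1626 = 7.6 × 1.0794 = 8.2037 m/s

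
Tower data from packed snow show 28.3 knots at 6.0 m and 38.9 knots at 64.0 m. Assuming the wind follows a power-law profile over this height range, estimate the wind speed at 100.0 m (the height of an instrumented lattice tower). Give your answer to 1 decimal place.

First find α: α = ln(V₂/V₁)/ln(z₂/z₁) = ln(38.9/28.3)/ln(64.0/6.0) = 0.31813/2.36712 = 0.1344
Extrapolate from 64.0 m to 100.0 m: V₃ = 38.9 × (100.0/64.0)^0.1344 = 38.9 × 1.0618 = 41.3046 knots

41.3 knots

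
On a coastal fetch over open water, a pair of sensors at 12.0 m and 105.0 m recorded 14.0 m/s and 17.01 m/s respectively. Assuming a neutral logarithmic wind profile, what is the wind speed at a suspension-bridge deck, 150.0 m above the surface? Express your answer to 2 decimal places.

Log law: V ∝ ln(z/z₀). From the pair, with r = V₁/V₂ = 0.82305,
ln z₀ = (ln z₁ − r·ln z₂)/(1 − r) = (2.4849 − 0.82305×4.6540)/0.17695 = -7.6037 → z₀ = 0.0004986 m
V₃ = V₁ · ln(z₃/z₀)/ln(z₁/z₀) = 14.0 × 12.6144/10.0886 = 17.5050 m/s

17.50 m/s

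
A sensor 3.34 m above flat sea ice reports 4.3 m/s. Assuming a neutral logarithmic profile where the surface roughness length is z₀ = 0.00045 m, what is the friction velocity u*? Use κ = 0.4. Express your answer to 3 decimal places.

u* ≈ 0.193 m/s

Log law: V(z) = (u*/κ) · ln(z/z₀) ⇒ u* = κ · V / ln(z/z₀)
u* = 0.4 × 4.3 / ln(3.34/0.00045) = 0.4 × 4.3 / 8.9122
   = 1.7200 / 8.9122 = 0.1930 m/s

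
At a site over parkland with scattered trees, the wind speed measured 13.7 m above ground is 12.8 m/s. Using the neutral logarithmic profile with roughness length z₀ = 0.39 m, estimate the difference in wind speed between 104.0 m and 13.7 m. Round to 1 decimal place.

Log law: V₂ = V₁ · ln(z₂/z₀)/ln(z₁/z₀) = 12.8 × 5.5860/3.5590 = 20.0901 m/s
ΔV = 20.0901 − 12.8 = 7.2901 m/s

7.3 m/s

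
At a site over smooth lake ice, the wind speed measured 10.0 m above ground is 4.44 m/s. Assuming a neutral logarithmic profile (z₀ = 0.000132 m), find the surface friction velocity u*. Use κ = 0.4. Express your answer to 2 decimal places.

Log law: V(z) = (u*/κ) · ln(z/z₀) ⇒ u* = κ · V / ln(z/z₀)
u* = 0.4 × 4.44 / ln(10.0/0.000132) = 0.4 × 4.44 / 11.2353
   = 1.7760 / 11.2353 = 0.1581 m/s

u* ≈ 0.16 m/s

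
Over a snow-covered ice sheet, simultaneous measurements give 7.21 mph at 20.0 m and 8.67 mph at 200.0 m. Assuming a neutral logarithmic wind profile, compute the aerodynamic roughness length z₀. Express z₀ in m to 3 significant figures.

Log law: V(z) ∝ ln(z/z₀). With r = V₁/V₂ = 7.21/8.67 = 0.83160,
r · ln(z₂/z₀) = ln(z₁/z₀) ⇒ ln z₀ = (ln z₁ − r·ln z₂)/(1 − r)
ln z₀ = (2.99573 − 0.83160×5.29832) / 0.16840 = -8.3753
z₀ = exp(-8.3753) = 0.0002305 m

z₀ ≈ 0.000231 m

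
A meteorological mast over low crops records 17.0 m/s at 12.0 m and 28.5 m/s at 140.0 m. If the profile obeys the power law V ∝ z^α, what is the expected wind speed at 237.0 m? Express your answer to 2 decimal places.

First find α: α = ln(V₂/V₁)/ln(z₂/z₁) = ln(28.5/17.0)/ln(140.0/12.0) = 0.51669/2.45674 = 0.2103
Extrapolate from 140.0 m to 237.0 m: V₃ = 28.5 × (237.0/140.0)^0.2103 = 28.5 × 1.1171 = 31.8366 m/s

31.84 m/s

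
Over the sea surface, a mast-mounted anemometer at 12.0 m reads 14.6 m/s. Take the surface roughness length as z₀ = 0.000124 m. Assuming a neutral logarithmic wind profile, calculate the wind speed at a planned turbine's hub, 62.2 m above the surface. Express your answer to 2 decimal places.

16.69 m/s

Log law: V(z) ∝ ln(z/z₀), so V₂/V₁ = ln(z₂/z₀) / ln(z₁/z₀).
ln(62.2/0.000124) = 13.1256, ln(12.0/0.000124) = 11.4801
V₂ = 14.6 × 13.1256/11.4801 = 14.6 × 1.1433 = 16.6926 m/s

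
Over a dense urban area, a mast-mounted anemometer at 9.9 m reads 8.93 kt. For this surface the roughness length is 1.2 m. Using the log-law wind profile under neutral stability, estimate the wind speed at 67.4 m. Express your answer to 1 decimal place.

Log law: V(z) ∝ ln(z/z₀), so V₂/V₁ = ln(z₂/z₀) / ln(z₁/z₀).
ln(67.4/1.2) = 4.0283, ln(9.9/1.2) = 2.1102
V₂ = 8.93 × 4.0283/2.1102 = 8.93 × 1.9090 = 17.0471 kt

17.0 kt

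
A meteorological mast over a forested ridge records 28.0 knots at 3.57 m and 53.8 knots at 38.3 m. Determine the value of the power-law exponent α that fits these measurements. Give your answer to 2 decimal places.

α ≈ 0.28

Power law: V₂/V₁ = (z₂/z₁)^α ⇒ α = ln(V₂/V₁) / ln(z₂/z₁)
α = ln(53.8/28.0) / ln(38.3/3.57) = ln(1.9214) / ln(10.7283)
  = 0.65307 / 2.37288 = 0.27522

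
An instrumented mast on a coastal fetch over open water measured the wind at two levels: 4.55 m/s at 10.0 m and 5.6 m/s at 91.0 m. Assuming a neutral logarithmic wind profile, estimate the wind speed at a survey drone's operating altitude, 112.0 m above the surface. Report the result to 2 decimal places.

5.70 m/s

Log law: V ∝ ln(z/z₀). From the pair, with r = V₁/V₂ = 0.81250,
ln z₀ = (ln z₁ − r·ln z₂)/(1 − r) = (2.3026 − 0.81250×4.5109)/0.18750 = -7.2666 → z₀ = 0.0006985 m
V₃ = V₁ · ln(z₃/z₀)/ln(z₁/z₀) = 4.55 × 11.9851/9.5692 = 5.6987 m/s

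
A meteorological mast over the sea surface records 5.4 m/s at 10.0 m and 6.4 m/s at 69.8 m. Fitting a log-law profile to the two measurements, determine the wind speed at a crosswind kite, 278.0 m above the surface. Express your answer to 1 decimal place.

Log law: V ∝ ln(z/z₀). From the pair, with r = V₁/V₂ = 0.84375,
ln z₀ = (ln z₁ − r·ln z₂)/(1 − r) = (2.3026 − 0.84375×4.2456)/0.15625 = -8.1899 → z₀ = 0.0002774 m
V₃ = V₁ · ln(z₃/z₀)/ln(z₁/z₀) = 5.4 × 13.8175/10.4925 = 7.1112 m/s

7.1 m/s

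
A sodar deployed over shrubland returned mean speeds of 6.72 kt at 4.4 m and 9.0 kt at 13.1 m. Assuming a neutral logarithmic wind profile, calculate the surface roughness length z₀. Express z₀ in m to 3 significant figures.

Log law: V(z) ∝ ln(z/z₀). With r = V₁/V₂ = 6.72/9.0 = 0.74667,
r · ln(z₂/z₀) = ln(z₁/z₀) ⇒ ln z₀ = (ln z₁ − r·ln z₂)/(1 − r)
ln z₀ = (1.48160 − 0.74667×2.57261) / 0.25333 = -1.7340
z₀ = exp(-1.7340) = 0.1766 m

z₀ ≈ 0.177 m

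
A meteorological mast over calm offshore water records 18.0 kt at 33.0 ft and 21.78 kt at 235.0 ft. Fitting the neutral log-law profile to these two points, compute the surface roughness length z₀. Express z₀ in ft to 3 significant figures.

z₀ ≈ 0.00288 ft

Log law: V(z) ∝ ln(z/z₀). With r = V₁/V₂ = 18.0/21.78 = 0.82645,
r · ln(z₂/z₀) = ln(z₁/z₀) ⇒ ln z₀ = (ln z₁ − r·ln z₂)/(1 − r)
ln z₀ = (3.49651 − 0.82645×5.45959) / 0.17355 = -5.8515
z₀ = exp(-5.8515) = 0.002876 ft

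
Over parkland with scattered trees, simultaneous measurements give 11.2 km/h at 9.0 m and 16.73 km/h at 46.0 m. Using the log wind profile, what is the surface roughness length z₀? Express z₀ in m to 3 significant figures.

z₀ ≈ 0.331 m

Log law: V(z) ∝ ln(z/z₀). With r = V₁/V₂ = 11.2/16.73 = 0.66946,
r · ln(z₂/z₀) = ln(z₁/z₀) ⇒ ln z₀ = (ln z₁ − r·ln z₂)/(1 − r)
ln z₀ = (2.19722 − 0.66946×3.82864) / 0.33054 = -1.1069
z₀ = exp(-1.1069) = 0.3306 m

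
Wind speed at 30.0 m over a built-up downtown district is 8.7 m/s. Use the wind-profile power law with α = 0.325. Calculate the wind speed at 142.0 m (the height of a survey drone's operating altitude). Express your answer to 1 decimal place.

Power-law profile: V₂ = V₁ · (z₂/z₁)^α
V₂ = 8.7 × (142.0/30.0)^0.325 = 8.7 × (4.7333)^0.325
    = 8.7 × 1.6574 = 14.4194 m/s

14.4 m/s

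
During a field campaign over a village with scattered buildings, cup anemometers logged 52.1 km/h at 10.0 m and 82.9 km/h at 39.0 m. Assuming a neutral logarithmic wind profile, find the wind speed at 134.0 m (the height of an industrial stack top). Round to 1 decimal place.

Log law: V ∝ ln(z/z₀). From the pair, with r = V₁/V₂ = 0.62847,
ln z₀ = (ln z₁ − r·ln z₂)/(1 − r) = (2.3026 − 0.62847×3.6636)/0.37153 = 0.0004 → z₀ = 1.000 m
V₃ = V₁ · ln(z₃/z₀)/ln(z₁/z₀) = 52.1 × 4.8974/2.3022 = 110.8327 km/h

110.8 km/h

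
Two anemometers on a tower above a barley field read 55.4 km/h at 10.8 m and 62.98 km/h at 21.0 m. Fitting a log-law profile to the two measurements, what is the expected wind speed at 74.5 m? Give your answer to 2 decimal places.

77.41 km/h

Log law: V ∝ ln(z/z₀). From the pair, with r = V₁/V₂ = 0.87964,
ln z₀ = (ln z₁ − r·ln z₂)/(1 − r) = (2.3795 − 0.87964×3.0445)/0.12036 = -2.4806 → z₀ = 0.08370 m
V₃ = V₁ · ln(z₃/z₀)/ln(z₁/z₀) = 55.4 × 6.7914/4.8601 = 77.4142 km/h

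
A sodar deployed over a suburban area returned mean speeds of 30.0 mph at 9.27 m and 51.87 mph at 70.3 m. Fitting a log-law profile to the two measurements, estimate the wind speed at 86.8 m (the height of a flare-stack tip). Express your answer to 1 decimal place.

Log law: V ∝ ln(z/z₀). From the pair, with r = V₁/V₂ = 0.57837,
ln z₀ = (ln z₁ − r·ln z₂)/(1 − r) = (2.2268 − 0.57837×4.2528)/0.42163 = -0.5524 → z₀ = 0.5756 m
V₃ = V₁ · ln(z₃/z₀)/ln(z₁/z₀) = 30.0 × 5.0160/2.7791 = 54.1459 mph

54.1 mph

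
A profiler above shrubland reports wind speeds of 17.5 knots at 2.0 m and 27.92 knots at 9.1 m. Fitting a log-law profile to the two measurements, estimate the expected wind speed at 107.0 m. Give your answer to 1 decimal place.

Log law: V ∝ ln(z/z₀). From the pair, with r = V₁/V₂ = 0.62679,
ln z₀ = (ln z₁ − r·ln z₂)/(1 − r) = (0.6931 − 0.62679×2.2083)/0.37321 = -1.8515 → z₀ = 0.1570 m
V₃ = V₁ · ln(z₃/z₀)/ln(z₁/z₀) = 17.5 × 6.5243/2.5446 = 44.8695 knots

44.9 knots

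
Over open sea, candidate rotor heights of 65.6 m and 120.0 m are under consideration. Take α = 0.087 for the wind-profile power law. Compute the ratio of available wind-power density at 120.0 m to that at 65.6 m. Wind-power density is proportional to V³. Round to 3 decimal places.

Speed ratio: V_B/V_A = (z_B/z_A)^α = (120.0/65.6)^0.087 = (1.8293)^0.087 = 1.05395
Power-density ratio: P_B/P_A = (V_B/V_A)³ = (1.05395)³ = 1.17072

1.171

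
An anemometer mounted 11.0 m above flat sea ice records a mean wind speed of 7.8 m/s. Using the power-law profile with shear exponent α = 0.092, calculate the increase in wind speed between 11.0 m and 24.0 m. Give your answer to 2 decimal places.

Power law: V₂ = V₁ · (z₂/z₁)^α = 7.8 × (2.1818)^0.092 = 8.3804 m/s
ΔV = 8.3804 − 7.8 = 0.5804 m/s

0.58 m/s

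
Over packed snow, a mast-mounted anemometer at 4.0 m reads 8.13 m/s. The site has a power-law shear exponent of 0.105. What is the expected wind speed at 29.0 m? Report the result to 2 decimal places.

10.01 m/s

Power-law profile: V₂ = V₁ · (z₂/z₁)^α
V₂ = 8.13 × (29.0/4.0)^0.105 = 8.13 × (7.2500)^0.105
    = 8.13 × 1.2312 = 10.0098 m/s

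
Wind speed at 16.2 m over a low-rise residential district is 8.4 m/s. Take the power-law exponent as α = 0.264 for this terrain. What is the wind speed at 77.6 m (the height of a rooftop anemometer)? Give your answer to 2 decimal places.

12.70 m/s

Power-law profile: V₂ = V₁ · (z₂/z₁)^α
V₂ = 8.4 × (77.6/16.2)^0.264 = 8.4 × (4.7901)^0.264
    = 8.4 × 1.5122 = 12.7025 m/s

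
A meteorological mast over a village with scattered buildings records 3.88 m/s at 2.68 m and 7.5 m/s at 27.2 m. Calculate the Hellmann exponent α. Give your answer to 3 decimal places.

Power law: V₂/V₁ = (z₂/z₁)^α ⇒ α = ln(V₂/V₁) / ln(z₂/z₁)
α = ln(7.5/3.88) / ln(27.2/2.68) = ln(1.9330) / ln(10.1493)
  = 0.65907 / 2.31740 = 0.28440

α ≈ 0.284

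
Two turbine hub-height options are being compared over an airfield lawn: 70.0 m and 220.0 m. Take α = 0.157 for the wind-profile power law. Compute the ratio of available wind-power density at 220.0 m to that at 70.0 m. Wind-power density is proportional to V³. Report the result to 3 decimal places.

1.715

Speed ratio: V_B/V_A = (z_B/z_A)^α = (220.0/70.0)^0.157 = (3.1429)^0.157 = 1.19696
Power-density ratio: P_B/P_A = (V_B/V_A)³ = (1.19696)³ = 1.71490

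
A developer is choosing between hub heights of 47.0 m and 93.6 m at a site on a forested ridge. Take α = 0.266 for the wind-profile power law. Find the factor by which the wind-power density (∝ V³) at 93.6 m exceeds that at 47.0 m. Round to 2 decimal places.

Speed ratio: V_B/V_A = (z_B/z_A)^α = (93.6/47.0)^0.266 = (1.9915)^0.266 = 1.20111
Power-density ratio: P_B/P_A = (V_B/V_A)³ = (1.20111)³ = 1.73278

1.73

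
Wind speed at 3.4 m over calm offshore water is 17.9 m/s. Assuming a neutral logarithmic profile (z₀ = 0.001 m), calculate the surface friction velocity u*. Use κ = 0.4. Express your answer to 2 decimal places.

Log law: V(z) = (u*/κ) · ln(z/z₀) ⇒ u* = κ · V / ln(z/z₀)
u* = 0.4 × 17.9 / ln(3.4/0.001) = 0.4 × 17.9 / 8.1315
   = 7.1600 / 8.1315 = 0.8805 m/s

u* ≈ 0.88 m/s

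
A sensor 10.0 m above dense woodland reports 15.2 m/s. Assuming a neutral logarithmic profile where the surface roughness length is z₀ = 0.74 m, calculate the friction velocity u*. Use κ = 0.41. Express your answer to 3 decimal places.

u* ≈ 2.394 m/s

Log law: V(z) = (u*/κ) · ln(z/z₀) ⇒ u* = κ · V / ln(z/z₀)
u* = 0.41 × 15.2 / ln(10.0/0.74) = 0.41 × 15.2 / 2.6037
   = 6.2320 / 2.6037 = 2.3935 m/s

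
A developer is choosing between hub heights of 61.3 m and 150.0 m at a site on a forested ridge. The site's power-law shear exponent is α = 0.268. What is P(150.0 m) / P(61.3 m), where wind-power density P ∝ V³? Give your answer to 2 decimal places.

2.05

Speed ratio: V_B/V_A = (z_B/z_A)^α = (150.0/61.3)^0.268 = (2.4470)^0.268 = 1.27102
Power-density ratio: P_B/P_A = (V_B/V_A)³ = (1.27102)³ = 2.05333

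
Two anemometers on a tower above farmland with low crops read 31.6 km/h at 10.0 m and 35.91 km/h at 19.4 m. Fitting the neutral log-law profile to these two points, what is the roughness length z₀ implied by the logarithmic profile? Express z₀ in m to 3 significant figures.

z₀ ≈ 0.0776 m

Log law: V(z) ∝ ln(z/z₀). With r = V₁/V₂ = 31.6/35.91 = 0.87998,
r · ln(z₂/z₀) = ln(z₁/z₀) ⇒ ln z₀ = (ln z₁ − r·ln z₂)/(1 − r)
ln z₀ = (2.30259 − 0.87998×2.96527) / 0.12002 = -2.5561
z₀ = exp(-2.5561) = 0.07761 m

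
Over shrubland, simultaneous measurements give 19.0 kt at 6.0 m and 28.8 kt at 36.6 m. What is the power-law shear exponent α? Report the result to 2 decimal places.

Power law: V₂/V₁ = (z₂/z₁)^α ⇒ α = ln(V₂/V₁) / ln(z₂/z₁)
α = ln(28.8/19.0) / ln(36.6/6.0) = ln(1.5158) / ln(6.1000)
  = 0.41594 / 1.80829 = 0.23002

α ≈ 0.23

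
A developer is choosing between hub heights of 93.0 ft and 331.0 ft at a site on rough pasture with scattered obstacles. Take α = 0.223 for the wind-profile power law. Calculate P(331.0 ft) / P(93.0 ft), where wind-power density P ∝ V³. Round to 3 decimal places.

2.338

Speed ratio: V_B/V_A = (z_B/z_A)^α = (331.0/93.0)^0.223 = (3.5591)^0.223 = 1.32724
Power-density ratio: P_B/P_A = (V_B/V_A)³ = (1.32724)³ = 2.33803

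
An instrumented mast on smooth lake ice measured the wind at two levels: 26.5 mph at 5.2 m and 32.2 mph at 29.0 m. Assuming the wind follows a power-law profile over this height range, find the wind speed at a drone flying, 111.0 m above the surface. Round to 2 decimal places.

First find α: α = ln(V₂/V₁)/ln(z₂/z₁) = ln(32.2/26.5)/ln(29.0/5.2) = 0.19482/1.71864 = 0.1134
Extrapolate from 29.0 m to 111.0 m: V₃ = 32.2 × (111.0/29.0)^0.1134 = 32.2 × 1.1643 = 37.4917 mph

37.49 mph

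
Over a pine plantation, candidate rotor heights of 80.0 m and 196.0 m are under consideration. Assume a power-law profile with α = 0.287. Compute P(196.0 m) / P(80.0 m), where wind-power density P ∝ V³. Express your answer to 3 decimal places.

2.163

Speed ratio: V_B/V_A = (z_B/z_A)^α = (196.0/80.0)^0.287 = (2.4500)^0.287 = 1.29327
Power-density ratio: P_B/P_A = (V_B/V_A)³ = (1.29327)³ = 2.16308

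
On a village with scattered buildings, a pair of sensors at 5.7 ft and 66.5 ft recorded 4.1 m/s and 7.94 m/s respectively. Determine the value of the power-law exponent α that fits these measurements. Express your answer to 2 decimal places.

Power law: V₂/V₁ = (z₂/z₁)^α ⇒ α = ln(V₂/V₁) / ln(z₂/z₁)
α = ln(7.94/4.1) / ln(66.5/5.7) = ln(1.9366) / ln(11.6667)
  = 0.66093 / 2.45674 = 0.26903

α ≈ 0.27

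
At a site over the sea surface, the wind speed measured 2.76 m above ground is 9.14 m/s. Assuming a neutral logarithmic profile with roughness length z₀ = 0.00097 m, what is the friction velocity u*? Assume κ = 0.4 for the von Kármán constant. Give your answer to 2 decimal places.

Log law: V(z) = (u*/κ) · ln(z/z₀) ⇒ u* = κ · V / ln(z/z₀)
u* = 0.4 × 9.14 / ln(2.76/0.00097) = 0.4 × 9.14 / 7.9534
   = 3.6560 / 7.9534 = 0.4597 m/s

u* ≈ 0.46 m/s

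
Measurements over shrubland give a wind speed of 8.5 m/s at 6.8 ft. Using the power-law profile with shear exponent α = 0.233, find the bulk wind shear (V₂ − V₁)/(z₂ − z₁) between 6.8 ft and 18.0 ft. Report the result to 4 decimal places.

0.1932 m/s/ft

Power law: V₂ = V₁ · (z₂/z₁)^α = 8.5 × (2.6471)^0.233 = 10.6641 m/s
ΔV/Δz = (10.6641 − 8.5)/(18.0 − 6.8) = 2.1641/11.2000 = 0.19322 m/s/ft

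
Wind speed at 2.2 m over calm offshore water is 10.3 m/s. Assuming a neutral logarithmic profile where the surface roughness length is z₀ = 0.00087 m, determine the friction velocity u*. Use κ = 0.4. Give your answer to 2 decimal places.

Log law: V(z) = (u*/κ) · ln(z/z₀) ⇒ u* = κ · V / ln(z/z₀)
u* = 0.4 × 10.3 / ln(2.2/0.00087) = 0.4 × 10.3 / 7.8355
   = 4.1200 / 7.8355 = 0.5258 m/s

u* ≈ 0.53 m/s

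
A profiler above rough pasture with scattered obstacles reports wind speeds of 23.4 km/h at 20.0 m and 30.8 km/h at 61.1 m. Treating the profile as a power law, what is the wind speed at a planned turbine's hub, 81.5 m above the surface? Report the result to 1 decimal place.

First find α: α = ln(V₂/V₁)/ln(z₂/z₁) = ln(30.8/23.4)/ln(61.1/20.0) = 0.27478/1.11678 = 0.2460
Extrapolate from 61.1 m to 81.5 m: V₃ = 30.8 × (81.5/61.1)^0.2460 = 30.8 × 1.0735 = 33.0625 km/h

33.1 km/h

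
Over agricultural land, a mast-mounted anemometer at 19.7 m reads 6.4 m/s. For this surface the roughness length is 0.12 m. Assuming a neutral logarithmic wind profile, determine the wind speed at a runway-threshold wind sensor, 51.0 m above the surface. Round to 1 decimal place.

Log law: V(z) ∝ ln(z/z₀), so V₂/V₁ = ln(z₂/z₀) / ln(z₁/z₀).
ln(51.0/0.12) = 6.0521, ln(19.7/0.12) = 5.1009
V₂ = 6.4 × 6.0521/5.1009 = 6.4 × 1.1865 = 7.5935 m/s

7.6 m/s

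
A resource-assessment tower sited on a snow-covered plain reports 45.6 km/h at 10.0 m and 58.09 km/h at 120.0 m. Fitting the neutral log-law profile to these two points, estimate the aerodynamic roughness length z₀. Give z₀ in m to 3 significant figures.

z₀ ≈ 0.00115 m

Log law: V(z) ∝ ln(z/z₀). With r = V₁/V₂ = 45.6/58.09 = 0.78499,
r · ln(z₂/z₀) = ln(z₁/z₀) ⇒ ln z₀ = (ln z₁ − r·ln z₂)/(1 − r)
ln z₀ = (2.30259 − 0.78499×4.78749) / 0.21501 = -6.7696
z₀ = exp(-6.7696) = 0.001148 m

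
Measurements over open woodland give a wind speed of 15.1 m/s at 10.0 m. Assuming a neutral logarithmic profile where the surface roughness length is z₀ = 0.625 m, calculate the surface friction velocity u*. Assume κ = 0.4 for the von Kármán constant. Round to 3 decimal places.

Log law: V(z) = (u*/κ) · ln(z/z₀) ⇒ u* = κ · V / ln(z/z₀)
u* = 0.4 × 15.1 / ln(10.0/0.625) = 0.4 × 15.1 / 2.7726
   = 6.0400 / 2.7726 = 2.1785 m/s

u* ≈ 2.178 m/s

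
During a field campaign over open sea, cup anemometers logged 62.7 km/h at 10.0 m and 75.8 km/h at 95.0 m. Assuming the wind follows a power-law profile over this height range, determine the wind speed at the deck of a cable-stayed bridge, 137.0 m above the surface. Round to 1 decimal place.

First find α: α = ln(V₂/V₁)/ln(z₂/z₁) = ln(75.8/62.7)/ln(95.0/10.0) = 0.18974/2.25129 = 0.0843
Extrapolate from 95.0 m to 137.0 m: V₃ = 75.8 × (137.0/95.0)^0.0843 = 75.8 × 1.0313 = 78.1753 km/h

78.2 km/h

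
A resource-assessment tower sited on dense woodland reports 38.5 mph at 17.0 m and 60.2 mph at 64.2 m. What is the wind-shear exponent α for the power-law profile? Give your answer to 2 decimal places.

Power law: V₂/V₁ = (z₂/z₁)^α ⇒ α = ln(V₂/V₁) / ln(z₂/z₁)
α = ln(60.2/38.5) / ln(64.2/17.0) = ln(1.5636) / ln(3.7765)
  = 0.44701 / 1.32879 = 0.33641

α ≈ 0.34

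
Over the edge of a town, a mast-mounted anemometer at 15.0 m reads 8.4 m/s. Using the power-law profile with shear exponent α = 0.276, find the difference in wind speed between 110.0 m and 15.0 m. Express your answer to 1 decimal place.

6.2 m/s

Power law: V₂ = V₁ · (z₂/z₁)^α = 8.4 × (7.3333)^0.276 = 14.5580 m/s
ΔV = 14.5580 − 8.4 = 6.1580 m/s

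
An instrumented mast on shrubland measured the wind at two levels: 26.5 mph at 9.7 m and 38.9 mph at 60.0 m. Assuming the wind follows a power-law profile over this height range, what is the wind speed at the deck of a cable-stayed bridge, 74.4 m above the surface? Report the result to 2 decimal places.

40.70 mph

First find α: α = ln(V₂/V₁)/ln(z₂/z₁) = ln(38.9/26.5)/ln(60.0/9.7) = 0.38385/1.82222 = 0.2106
Extrapolate from 60.0 m to 74.4 m: V₃ = 38.9 × (74.4/60.0)^0.2106 = 38.9 × 1.0464 = 40.7032 mph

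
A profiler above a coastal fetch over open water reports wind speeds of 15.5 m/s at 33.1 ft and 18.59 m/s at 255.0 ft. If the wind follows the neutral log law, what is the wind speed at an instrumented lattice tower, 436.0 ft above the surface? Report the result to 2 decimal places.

Log law: V ∝ ln(z/z₀). From the pair, with r = V₁/V₂ = 0.83378,
ln z₀ = (ln z₁ − r·ln z₂)/(1 − r) = (3.4995 − 0.83378×5.5413)/0.16622 = -6.7422 → z₀ = 0.001180 ft
V₃ = V₁ · ln(z₃/z₀)/ln(z₁/z₀) = 15.5 × 12.8198/10.2417 = 19.4018 m/s

19.40 m/s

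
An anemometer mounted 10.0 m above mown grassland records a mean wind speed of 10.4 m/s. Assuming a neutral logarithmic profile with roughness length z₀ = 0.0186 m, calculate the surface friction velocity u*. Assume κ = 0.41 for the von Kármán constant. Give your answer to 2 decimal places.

u* ≈ 0.68 m/s

Log law: V(z) = (u*/κ) · ln(z/z₀) ⇒ u* = κ · V / ln(z/z₀)
u* = 0.41 × 10.4 / ln(10.0/0.0186) = 0.41 × 10.4 / 6.2872
   = 4.2640 / 6.2872 = 0.6782 m/s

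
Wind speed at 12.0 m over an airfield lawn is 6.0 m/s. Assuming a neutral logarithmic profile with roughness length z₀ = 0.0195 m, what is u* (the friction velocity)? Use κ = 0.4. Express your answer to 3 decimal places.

u* ≈ 0.374 m/s

Log law: V(z) = (u*/κ) · ln(z/z₀) ⇒ u* = κ · V / ln(z/z₀)
u* = 0.4 × 6.0 / ln(12.0/0.0195) = 0.4 × 6.0 / 6.4222
   = 2.4000 / 6.4222 = 0.3737 m/s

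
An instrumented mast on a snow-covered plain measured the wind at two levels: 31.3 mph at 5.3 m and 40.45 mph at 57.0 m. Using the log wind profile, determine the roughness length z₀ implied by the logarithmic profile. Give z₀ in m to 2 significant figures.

Log law: V(z) ∝ ln(z/z₀). With r = V₁/V₂ = 31.3/40.45 = 0.77379,
r · ln(z₂/z₀) = ln(z₁/z₀) ⇒ ln z₀ = (ln z₁ − r·ln z₂)/(1 − r)
ln z₀ = (1.66771 − 0.77379×4.04305) / 0.22621 = -6.4578
z₀ = exp(-6.4578) = 0.001568 m

z₀ ≈ 0.0016 m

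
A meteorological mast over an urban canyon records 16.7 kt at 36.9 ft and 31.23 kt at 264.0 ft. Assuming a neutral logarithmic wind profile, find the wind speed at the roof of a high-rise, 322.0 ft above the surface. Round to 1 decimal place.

32.7 kt

Log law: V ∝ ln(z/z₀). From the pair, with r = V₁/V₂ = 0.53474,
ln z₀ = (ln z₁ − r·ln z₂)/(1 − r) = (3.6082 − 0.53474×5.5759)/0.46526 = 1.3466 → z₀ = 3.844 ft
V₃ = V₁ · ln(z₃/z₀)/ln(z₁/z₀) = 16.7 × 4.4280/2.2616 = 32.6965 kt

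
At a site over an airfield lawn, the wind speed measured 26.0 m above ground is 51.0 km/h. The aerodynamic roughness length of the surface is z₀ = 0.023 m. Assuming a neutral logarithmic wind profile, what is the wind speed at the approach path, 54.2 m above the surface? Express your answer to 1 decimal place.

56.3 km/h

Log law: V(z) ∝ ln(z/z₀), so V₂/V₁ = ln(z₂/z₀) / ln(z₁/z₀).
ln(54.2/0.023) = 7.7649, ln(26.0/0.023) = 7.0304
V₂ = 51.0 × 7.7649/7.0304 = 51.0 × 1.1045 = 56.3289 km/h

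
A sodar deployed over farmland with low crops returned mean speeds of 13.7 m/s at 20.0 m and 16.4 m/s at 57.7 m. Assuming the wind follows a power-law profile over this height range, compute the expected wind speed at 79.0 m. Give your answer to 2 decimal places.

17.30 m/s

First find α: α = ln(V₂/V₁)/ln(z₂/z₁) = ln(16.4/13.7)/ln(57.7/20.0) = 0.17989/1.05952 = 0.1698
Extrapolate from 57.7 m to 79.0 m: V₃ = 16.4 × (79.0/57.7)^0.1698 = 16.4 × 1.0548 = 17.2986 m/s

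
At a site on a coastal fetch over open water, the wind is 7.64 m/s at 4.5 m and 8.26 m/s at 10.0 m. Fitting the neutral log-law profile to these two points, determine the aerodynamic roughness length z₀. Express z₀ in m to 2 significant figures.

z₀ ≈ 0.00024 m

Log law: V(z) ∝ ln(z/z₀). With r = V₁/V₂ = 7.64/8.26 = 0.92494,
r · ln(z₂/z₀) = ln(z₁/z₀) ⇒ ln z₀ = (ln z₁ − r·ln z₂)/(1 − r)
ln z₀ = (1.50408 − 0.92494×2.30259) / 0.07506 = -8.3356
z₀ = exp(-8.3356) = 0.0002398 m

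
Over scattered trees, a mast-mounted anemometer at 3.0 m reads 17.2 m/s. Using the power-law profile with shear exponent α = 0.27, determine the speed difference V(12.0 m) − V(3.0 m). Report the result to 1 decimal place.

7.8 m/s

Power law: V₂ = V₁ · (z₂/z₁)^α = 17.2 × (4.0000)^0.27 = 25.0083 m/s
ΔV = 25.0083 − 17.2 = 7.8083 m/s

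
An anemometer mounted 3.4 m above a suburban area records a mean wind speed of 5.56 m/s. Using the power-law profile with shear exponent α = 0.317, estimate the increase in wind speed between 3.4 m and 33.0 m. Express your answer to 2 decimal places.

Power law: V₂ = V₁ · (z₂/z₁)^α = 5.56 × (9.7059)^0.317 = 11.4279 m/s
ΔV = 11.4279 − 5.56 = 5.8679 m/s

5.87 m/s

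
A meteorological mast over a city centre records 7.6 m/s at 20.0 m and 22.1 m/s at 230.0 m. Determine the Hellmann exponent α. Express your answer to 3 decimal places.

α ≈ 0.437

Power law: V₂/V₁ = (z₂/z₁)^α ⇒ α = ln(V₂/V₁) / ln(z₂/z₁)
α = ln(22.1/7.6) / ln(230.0/20.0) = ln(2.9079) / ln(11.5000)
  = 1.06743 / 2.44235 = 0.43705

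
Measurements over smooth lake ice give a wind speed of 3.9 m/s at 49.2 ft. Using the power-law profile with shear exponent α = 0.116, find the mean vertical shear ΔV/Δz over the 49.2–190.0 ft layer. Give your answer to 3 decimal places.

Power law: V₂ = V₁ · (z₂/z₁)^α = 3.9 × (3.8618)^0.116 = 4.5618 m/s
ΔV/Δz = (4.5618 − 3.9)/(190.0 − 49.2) = 0.6618/140.8000 = 0.00470 m/s/ft

0.005 m/s/ft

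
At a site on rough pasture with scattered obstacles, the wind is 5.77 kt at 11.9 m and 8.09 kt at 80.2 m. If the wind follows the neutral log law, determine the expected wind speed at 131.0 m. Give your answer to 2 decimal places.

8.69 kt

Log law: V ∝ ln(z/z₀). From the pair, with r = V₁/V₂ = 0.71323,
ln z₀ = (ln z₁ − r·ln z₂)/(1 − r) = (2.4765 − 0.71323×4.3845)/0.28677 = -2.2688 → z₀ = 0.1034 m
V₃ = V₁ · ln(z₃/z₀)/ln(z₁/z₀) = 5.77 × 7.1439/4.7453 = 8.6866 kt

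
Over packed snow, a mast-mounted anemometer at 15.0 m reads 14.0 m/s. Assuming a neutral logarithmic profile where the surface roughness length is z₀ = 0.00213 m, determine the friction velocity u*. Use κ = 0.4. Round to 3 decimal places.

Log law: V(z) = (u*/κ) · ln(z/z₀) ⇒ u* = κ · V / ln(z/z₀)
u* = 0.4 × 14.0 / ln(15.0/0.00213) = 0.4 × 14.0 / 8.8597
   = 5.6000 / 8.8597 = 0.6321 m/s

u* ≈ 0.632 m/s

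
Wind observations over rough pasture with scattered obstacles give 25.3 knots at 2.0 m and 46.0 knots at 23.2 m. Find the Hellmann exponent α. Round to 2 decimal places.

α ≈ 0.24

Power law: V₂/V₁ = (z₂/z₁)^α ⇒ α = ln(V₂/V₁) / ln(z₂/z₁)
α = ln(46.0/25.3) / ln(23.2/2.0) = ln(1.8182) / ln(11.6000)
  = 0.59784 / 2.45101 = 0.24392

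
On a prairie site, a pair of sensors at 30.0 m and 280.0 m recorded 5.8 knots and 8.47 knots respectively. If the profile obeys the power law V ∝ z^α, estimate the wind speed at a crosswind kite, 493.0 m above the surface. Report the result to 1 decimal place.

First find α: α = ln(V₂/V₁)/ln(z₂/z₁) = ln(8.47/5.8)/ln(280.0/30.0) = 0.37867/2.23359 = 0.1695
Extrapolate from 280.0 m to 493.0 m: V₃ = 8.47 × (493.0/280.0)^0.1695 = 8.47 × 1.1007 = 9.3226 knots

9.3 knots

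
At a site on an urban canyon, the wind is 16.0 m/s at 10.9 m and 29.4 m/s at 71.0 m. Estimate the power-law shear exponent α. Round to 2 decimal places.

Power law: V₂/V₁ = (z₂/z₁)^α ⇒ α = ln(V₂/V₁) / ln(z₂/z₁)
α = ln(29.4/16.0) / ln(71.0/10.9) = ln(1.8375) / ln(6.5138)
  = 0.60841 / 1.87392 = 0.32467

α ≈ 0.32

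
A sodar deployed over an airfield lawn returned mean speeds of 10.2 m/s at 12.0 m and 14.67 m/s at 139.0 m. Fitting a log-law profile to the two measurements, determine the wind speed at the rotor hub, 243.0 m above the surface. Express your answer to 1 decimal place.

15.7 m/s

Log law: V ∝ ln(z/z₀). From the pair, with r = V₁/V₂ = 0.69530,
ln z₀ = (ln z₁ − r·ln z₂)/(1 − r) = (2.4849 − 0.69530×4.9345)/0.30470 = -3.1047 → z₀ = 0.04484 m
V₃ = V₁ · ln(z₃/z₀)/ln(z₁/z₀) = 10.2 × 8.5978/5.5896 = 15.6893 m/s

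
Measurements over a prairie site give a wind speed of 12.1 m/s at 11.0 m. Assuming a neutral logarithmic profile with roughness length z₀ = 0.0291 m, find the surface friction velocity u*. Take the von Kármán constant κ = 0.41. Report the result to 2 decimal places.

u* ≈ 0.84 m/s

Log law: V(z) = (u*/κ) · ln(z/z₀) ⇒ u* = κ · V / ln(z/z₀)
u* = 0.41 × 12.1 / ln(11.0/0.0291) = 0.41 × 12.1 / 5.9349
   = 4.9610 / 5.9349 = 0.8359 m/s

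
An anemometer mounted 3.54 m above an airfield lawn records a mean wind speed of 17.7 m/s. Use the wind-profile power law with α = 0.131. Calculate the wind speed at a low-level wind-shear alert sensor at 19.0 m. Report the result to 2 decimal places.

22.06 m/s

Power-law profile: V₂ = V₁ · (z₂/z₁)^α
V₂ = 17.7 × (19.0/3.54)^0.131 = 17.7 × (5.3672)^0.131
    = 17.7 × 1.2462 = 22.0582 m/s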